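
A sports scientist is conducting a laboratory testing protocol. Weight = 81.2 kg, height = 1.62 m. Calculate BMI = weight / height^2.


height^2 = 1.62^2 = 2.6244
BMI = 81.2 / 2.6244 = 30.94 kg/m^2

30.94 kg/m^2


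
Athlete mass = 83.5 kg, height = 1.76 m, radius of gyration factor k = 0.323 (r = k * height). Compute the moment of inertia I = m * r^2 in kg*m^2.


r = k * height = 0.323 * 1.76 = 0.56848 m
r^2 = 0.56848^2 = 0.32317
I = 83.5 * 0.32317 = 26.985 kg*m^2

26.985 kg*m^2


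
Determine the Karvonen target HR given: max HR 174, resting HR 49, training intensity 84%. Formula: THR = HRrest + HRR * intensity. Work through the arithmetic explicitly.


HRR = HRmax - HRrest = 174 - 49 = 125
THR = 49 + 125 * 0.84
= 154.0 bpm

154.0 bpm


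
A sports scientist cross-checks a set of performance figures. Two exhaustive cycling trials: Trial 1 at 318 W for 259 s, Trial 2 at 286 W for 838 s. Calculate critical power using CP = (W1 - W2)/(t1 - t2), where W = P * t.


W1 = 318 * 259 = 82362 J
W2 = 286 * 838 = 239668 J
CP = (82362 - 239668) / (259 - 838)
= -157306 / -579
= 271.69 W

271.69 W


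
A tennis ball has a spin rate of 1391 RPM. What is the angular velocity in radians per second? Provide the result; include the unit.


Convert RPM to rad/s: multiply by 2*pi and divide by 60
omega = 1391 * 2 * pi / 60
= 145.665 rad/s

145.665 rad/s


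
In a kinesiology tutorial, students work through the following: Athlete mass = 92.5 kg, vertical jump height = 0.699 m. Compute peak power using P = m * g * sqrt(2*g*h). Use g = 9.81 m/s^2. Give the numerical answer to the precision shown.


sqrt(2 * 9.81 * 0.699) = sqrt(13.71438) = 3.703293 m/s
P = 92.5 * 9.81 * 3.703293
= 3360.46 W

3360.46 W


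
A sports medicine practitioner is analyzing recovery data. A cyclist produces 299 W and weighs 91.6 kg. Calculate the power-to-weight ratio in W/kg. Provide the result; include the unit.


P/W = power / mass
= 299 / 91.6
= 3.264 W/kg

3.264 W/kg


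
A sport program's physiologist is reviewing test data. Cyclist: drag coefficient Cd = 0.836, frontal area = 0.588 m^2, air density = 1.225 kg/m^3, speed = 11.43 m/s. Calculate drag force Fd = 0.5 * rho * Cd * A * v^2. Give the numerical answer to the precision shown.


v^2 = 11.43^2 = 130.6449
Fd = 0.5 * 1.225 * 0.836 * 0.588 * 130.6449
= 39.335 N

39.335 N


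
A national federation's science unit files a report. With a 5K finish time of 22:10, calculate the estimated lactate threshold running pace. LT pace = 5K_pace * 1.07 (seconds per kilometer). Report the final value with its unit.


Race duration = 1330 s for 5 km
Average pace = 1330 / 5 = 266.0 s/km
LT pace = 266.0 * 1.07
= 284.62 s/km

284.62 s/km


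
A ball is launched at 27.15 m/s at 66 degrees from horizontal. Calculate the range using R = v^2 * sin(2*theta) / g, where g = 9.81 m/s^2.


sin(2 * 66) = sin(132) = 0.743145
v^2 = 27.15^2 = 737.1225
R = 737.1225 * 0.743145 / 9.81
= 55.84 m

55.84 m


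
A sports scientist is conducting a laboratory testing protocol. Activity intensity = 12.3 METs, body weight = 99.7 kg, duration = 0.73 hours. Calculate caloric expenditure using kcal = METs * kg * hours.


kcal = 12.3 * 99.7 * 0.73
= 1226.31 * 0.73
= 895.21 kcal

895.21 kcal


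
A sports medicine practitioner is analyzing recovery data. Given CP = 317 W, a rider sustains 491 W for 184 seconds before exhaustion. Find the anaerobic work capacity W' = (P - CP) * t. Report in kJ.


Excess power = 491 - 317 = 174 W
Work above CP = 174 * 184 = 32016 J
W' = 32.016 kJ

32.016 kJ


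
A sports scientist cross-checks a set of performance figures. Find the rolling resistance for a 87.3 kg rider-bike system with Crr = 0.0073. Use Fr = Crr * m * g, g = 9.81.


m * g = 87.3 * 9.81 = 856.413 N
Fr = 0.0073 * 856.413 = 6.252 N

6.252 N


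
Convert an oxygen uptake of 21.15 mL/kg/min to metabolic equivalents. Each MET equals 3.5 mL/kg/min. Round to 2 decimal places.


One MET = 3.5 mL/kg/min
Number of METs = 21.15 / 3.5
= 6.04 METs

6.04 METs


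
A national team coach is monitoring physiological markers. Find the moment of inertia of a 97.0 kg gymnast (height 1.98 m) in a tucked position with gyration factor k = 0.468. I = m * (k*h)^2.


Radius of gyration = 0.468 * 1.98 = 0.92664 m
I = 97.0 * 0.92664^2
= 97.0 * 0.858662
= 83.29 kg*m^2

83.29 kg*m^2


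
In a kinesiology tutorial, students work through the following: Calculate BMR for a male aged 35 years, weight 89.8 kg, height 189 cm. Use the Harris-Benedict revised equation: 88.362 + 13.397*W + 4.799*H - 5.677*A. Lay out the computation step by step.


Substituting values:
W term = 13.397 * 89.8 = 1203.0506
H term = 4.799 * 189 = 907.011
A term = 5.677 * 35 = 198.695
BMR = 1999.73 kcal/day

1999.73 kcal/day


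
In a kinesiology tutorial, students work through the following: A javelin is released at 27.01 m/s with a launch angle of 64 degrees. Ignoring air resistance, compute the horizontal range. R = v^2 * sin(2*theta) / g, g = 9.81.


Launch speed squared = 729.5401
sin(2 * 64 deg) = 0.788011
Range = 729.5401 * 0.788011 / 9.81
= 58.602 m

58.602 m


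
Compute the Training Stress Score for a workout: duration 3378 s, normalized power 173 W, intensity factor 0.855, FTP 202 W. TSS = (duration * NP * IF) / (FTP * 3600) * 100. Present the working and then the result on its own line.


Product = 3378 * 173 * 0.855 = 499656.87
Base = 202 * 3600 = 727200
TSS = 499656.87 / 727200 * 100 = 68.71

68.71 TSS


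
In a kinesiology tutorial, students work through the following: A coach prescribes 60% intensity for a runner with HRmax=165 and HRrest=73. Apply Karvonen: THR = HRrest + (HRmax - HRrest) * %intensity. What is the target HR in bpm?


Heart rate reserve = 165 - 73 = 92
Intensity fraction = 60 / 100 = 0.6
THR = 73 + 92 * 0.6 = 128.2 bpm

128.2 bpm


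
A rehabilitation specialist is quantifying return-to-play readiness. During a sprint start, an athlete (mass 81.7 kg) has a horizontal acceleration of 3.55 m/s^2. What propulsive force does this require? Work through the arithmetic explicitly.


Propulsive force = mass * acceleration
= 81.7 kg * 3.55 m/s^2
= 290.04 N

290.04 N


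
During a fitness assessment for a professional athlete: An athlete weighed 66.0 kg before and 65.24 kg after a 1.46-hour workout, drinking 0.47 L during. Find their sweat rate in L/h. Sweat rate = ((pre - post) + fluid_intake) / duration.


Body mass change = 0.76 kg
Total sweat loss = 0.76 + 0.47 = 1.23 L
Rate = 1.23 / 1.46 = 0.842 L/h

0.842 L/h


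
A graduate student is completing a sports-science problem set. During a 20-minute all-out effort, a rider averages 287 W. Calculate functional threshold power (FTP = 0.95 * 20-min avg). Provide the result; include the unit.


FTP = 0.95 * 287
= 272.65 W

272.65 W


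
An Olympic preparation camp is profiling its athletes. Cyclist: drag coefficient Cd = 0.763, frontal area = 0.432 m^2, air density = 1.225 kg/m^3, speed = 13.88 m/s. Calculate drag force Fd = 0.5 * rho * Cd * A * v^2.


v^2 = 13.88^2 = 192.6544
Fd = 0.5 * 1.225 * 0.763 * 0.432 * 192.6544
= 38.895 N

38.895 N


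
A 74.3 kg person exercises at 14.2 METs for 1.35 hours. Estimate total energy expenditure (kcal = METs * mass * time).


Energy = METs * mass(kg) * time(h)
= 14.2 * 74.3 * 1.35
= 1424.33 kcal

1424.33 kcal


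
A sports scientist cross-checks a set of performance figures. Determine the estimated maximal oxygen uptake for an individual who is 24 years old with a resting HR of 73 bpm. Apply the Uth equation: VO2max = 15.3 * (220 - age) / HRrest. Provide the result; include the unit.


HRmax = 220 - 24 = 196
VO2max = 15.3 * (196 / 73)
= 15.3 * 2.6849
= 41.08 mL/kg/min

41.08 mL/kg/min


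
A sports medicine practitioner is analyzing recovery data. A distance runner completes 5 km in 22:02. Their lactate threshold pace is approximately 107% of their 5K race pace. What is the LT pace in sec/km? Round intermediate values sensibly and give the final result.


Convert to seconds: 22 min 2 s = 1322 s
Pace per km = 1322 / 5 = 264.4 s/km
LT pace = 264.4 * 1.07 = 282.91 s/km

282.91 s/km


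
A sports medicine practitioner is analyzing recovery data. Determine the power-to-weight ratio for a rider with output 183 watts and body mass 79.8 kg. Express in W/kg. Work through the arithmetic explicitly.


P/W = 183 / 79.8 = 2.293 W/kg

2.293 W/kg


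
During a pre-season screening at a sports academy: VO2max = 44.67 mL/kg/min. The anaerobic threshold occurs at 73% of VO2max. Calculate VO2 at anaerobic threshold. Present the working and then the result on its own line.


AT fraction = 73 / 100 = 0.73
AT VO2 = 44.67 * 0.73
= 32.61 mL/kg/min

32.61 mL/kg/min


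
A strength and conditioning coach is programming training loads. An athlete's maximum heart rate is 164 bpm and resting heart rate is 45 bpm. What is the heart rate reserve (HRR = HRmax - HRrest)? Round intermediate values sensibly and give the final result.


HRR = HRmax - HRrest
= 164 - 45
= 119 bpm

119 bpm


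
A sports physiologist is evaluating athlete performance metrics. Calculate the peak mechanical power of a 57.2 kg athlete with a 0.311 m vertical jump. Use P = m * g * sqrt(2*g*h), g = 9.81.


First, sqrt(2gh) = sqrt(2 * 9.81 * 0.311)
= sqrt(6.10182) = 2.470186 m/s
Power = 57.2 * 9.81 * 2.470186 = 1386.1 W

1386.1 W


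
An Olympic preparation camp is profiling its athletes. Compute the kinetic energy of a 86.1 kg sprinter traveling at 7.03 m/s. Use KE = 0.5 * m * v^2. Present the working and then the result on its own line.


Velocity squared = 49.4209
KE = 0.5 * 86.1 * 49.4209 = 2127.57 J

2127.57 J


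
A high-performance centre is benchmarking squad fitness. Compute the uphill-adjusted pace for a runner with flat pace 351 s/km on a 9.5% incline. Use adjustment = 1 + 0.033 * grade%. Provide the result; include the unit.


Adjustment factor = 1 + 0.033 * 9.5 = 1.3135
Grade-adjusted pace = 351 * 1.3135 = 461.04 s/km

461.04 s/km


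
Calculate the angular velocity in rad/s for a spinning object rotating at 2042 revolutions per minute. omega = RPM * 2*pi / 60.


omega = RPM * 2*pi / 60
= 2042 * 6.28318531 / 60
= 213.838 rad/s

213.838 rad/s


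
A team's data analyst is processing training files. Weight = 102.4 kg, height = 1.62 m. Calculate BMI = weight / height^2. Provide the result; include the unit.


height^2 = 1.62^2 = 2.6244
BMI = 102.4 / 2.6244 = 39.02 kg/m^2

39.02 kg/m^2


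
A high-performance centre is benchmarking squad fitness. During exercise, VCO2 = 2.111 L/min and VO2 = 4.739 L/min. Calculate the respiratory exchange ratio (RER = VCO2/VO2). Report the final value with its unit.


RER = VCO2 / VO2
= 2.111 / 4.739
= 0.4455

0.4455


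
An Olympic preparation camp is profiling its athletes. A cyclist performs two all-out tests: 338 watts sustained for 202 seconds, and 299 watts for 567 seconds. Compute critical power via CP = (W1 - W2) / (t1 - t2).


W1 = P1 * t1 = 338 * 202 = 68276 J
W2 = P2 * t2 = 299 * 567 = 169533 J
CP = (68276 - 169533) / (202 - 567)
= 277.42 W

277.42 W


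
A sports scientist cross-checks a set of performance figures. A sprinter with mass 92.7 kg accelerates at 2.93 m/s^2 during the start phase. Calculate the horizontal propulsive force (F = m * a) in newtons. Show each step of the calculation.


F = m * a
= 92.7 * 2.93
= 271.61 N

271.61 N


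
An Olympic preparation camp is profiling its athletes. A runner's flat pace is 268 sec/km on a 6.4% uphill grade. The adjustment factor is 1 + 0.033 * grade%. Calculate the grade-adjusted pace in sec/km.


Factor = 1 + 0.033 * 6.4 = 1.2112
Adjusted pace = 268 * 1.2112
= 324.6 sec/km

324.6 s/km


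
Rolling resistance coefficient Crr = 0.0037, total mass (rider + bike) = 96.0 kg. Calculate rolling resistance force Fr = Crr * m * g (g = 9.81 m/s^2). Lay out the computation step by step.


Fr = Crr * m * g
= 0.0037 * 96.0 * 9.81
= 3.485 N

3.485 N


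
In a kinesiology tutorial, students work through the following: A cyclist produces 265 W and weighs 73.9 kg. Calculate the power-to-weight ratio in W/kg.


P/W = power / mass
= 265 / 73.9
= 3.586 W/kg

3.586 W/kg


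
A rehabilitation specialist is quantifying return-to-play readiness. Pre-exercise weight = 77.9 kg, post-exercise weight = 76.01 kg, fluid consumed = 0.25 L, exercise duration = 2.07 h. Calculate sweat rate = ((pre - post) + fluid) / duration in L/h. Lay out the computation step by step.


Weight loss = 77.9 - 76.01 = 1.89 kg (approx L)
Total sweat = 1.89 + 0.25 = 2.14 L
Sweat rate = 2.14 / 2.07 = 1.034 L/h

1.034 L/h


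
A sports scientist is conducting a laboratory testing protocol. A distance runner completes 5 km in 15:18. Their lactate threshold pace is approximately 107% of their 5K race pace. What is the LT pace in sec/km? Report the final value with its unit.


Convert to seconds: 15 min 18 s = 918 s
Pace per km = 918 / 5 = 183.6 s/km
LT pace = 183.6 * 1.07 = 196.45 s/km

196.45 s/km


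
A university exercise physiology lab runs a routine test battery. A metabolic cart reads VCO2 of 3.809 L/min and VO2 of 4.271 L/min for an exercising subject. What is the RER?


RER = VCO2 / VO2 = 3.809 / 4.271 = 0.8918

0.8918


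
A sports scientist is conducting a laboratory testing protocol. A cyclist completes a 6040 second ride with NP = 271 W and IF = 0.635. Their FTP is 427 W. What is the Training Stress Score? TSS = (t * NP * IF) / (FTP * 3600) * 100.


t * NP * IF = 6040 * 271 * 0.635 = 1039393.4
FTP * 3600 = 1537200
TSS = (1039393.4 / 1537200) * 100 = 67.62

67.62 TSS


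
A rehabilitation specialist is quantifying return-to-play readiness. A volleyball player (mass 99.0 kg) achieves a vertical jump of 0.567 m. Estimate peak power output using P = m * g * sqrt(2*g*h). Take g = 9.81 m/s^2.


2 * g * h = 2 * 9.81 * 0.567 = 11.12454
sqrt(11.12454) = 3.335347 m/s
P = 99.0 * 9.81 * 3.335347 = 3239.26 W

3239.26 W


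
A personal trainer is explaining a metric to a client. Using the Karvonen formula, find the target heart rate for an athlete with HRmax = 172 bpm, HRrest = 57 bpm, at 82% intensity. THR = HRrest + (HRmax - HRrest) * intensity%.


HRR = 172 - 57 = 115
THR = 57 + 115 * 0.82
= 57 + 94.3
= 151.3 bpm

151.3 bpm


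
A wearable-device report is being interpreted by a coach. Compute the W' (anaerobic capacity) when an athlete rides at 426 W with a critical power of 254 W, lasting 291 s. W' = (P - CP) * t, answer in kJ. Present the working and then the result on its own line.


Above-CP power = 172 W
Duration = 291 s
W' = 172 * 291 = 50052 J
Convert: 50052 / 1000 = 50.052 kJ

50.052 kJ


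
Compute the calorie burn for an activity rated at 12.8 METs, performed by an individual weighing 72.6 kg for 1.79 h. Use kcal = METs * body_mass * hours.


Product of METs and mass = 12.8 * 72.6 = 929.28
Total kcal = 929.28 * 1.79 = 1663.41 kcal

1663.41 kcal


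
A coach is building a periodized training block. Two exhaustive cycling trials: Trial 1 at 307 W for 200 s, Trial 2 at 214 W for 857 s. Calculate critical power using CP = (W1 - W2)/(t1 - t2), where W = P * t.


W1 = 307 * 200 = 61400 J
W2 = 214 * 857 = 183398 J
CP = (61400 - 183398) / (200 - 857)
= -121998 / -657
= 185.69 W

185.69 W


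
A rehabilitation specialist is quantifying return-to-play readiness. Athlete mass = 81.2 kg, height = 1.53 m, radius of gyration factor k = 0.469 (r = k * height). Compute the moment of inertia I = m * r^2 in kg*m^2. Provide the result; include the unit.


r = k * height = 0.469 * 1.53 = 0.71757 m
r^2 = 0.71757^2 = 0.514907
I = 81.2 * 0.514907 = 41.81 kg*m^2

41.81 kg*m^2


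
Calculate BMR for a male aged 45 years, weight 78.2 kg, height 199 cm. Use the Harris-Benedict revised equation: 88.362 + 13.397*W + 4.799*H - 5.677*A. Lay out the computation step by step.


Substituting values:
W term = 13.397 * 78.2 = 1047.6454
H term = 4.799 * 199 = 955.001
A term = 5.677 * 45 = 255.465
BMR = 1835.54 kcal/day

1835.54 kcal/day


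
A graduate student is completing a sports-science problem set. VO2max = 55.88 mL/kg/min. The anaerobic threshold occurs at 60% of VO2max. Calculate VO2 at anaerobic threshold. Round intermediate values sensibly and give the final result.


AT fraction = 60 / 100 = 0.6
AT VO2 = 55.88 * 0.6
= 33.53 mL/kg/min

33.53 mL/kg/min


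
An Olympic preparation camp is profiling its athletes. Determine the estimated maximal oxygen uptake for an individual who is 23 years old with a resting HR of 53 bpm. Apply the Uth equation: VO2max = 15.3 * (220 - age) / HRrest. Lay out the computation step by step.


HRmax = 220 - 23 = 197
VO2max = 15.3 * (197 / 53)
= 15.3 * 3.717
= 56.87 mL/kg/min

56.87 mL/kg/min


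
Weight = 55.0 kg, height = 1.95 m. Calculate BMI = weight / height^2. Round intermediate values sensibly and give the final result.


height^2 = 1.95^2 = 3.8025
BMI = 55.0 / 3.8025 = 14.46 kg/m^2

14.46 kg/m^2


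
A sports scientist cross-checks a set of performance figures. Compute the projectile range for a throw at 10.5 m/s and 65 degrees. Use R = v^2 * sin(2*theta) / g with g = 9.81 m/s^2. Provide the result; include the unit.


Two times the angle = 130 degrees
sin(130) = 0.766044
R = 110.25 * 0.766044 / 9.81 = 8.609 m

8.609 m


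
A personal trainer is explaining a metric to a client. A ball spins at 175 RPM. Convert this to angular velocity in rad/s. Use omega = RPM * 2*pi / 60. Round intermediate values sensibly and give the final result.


omega = 175 * 2 * pi / 60
= 175 * 6.28318531 / 60
= 1099.557 / 60
= 18.326 rad/s

18.326 rad/s


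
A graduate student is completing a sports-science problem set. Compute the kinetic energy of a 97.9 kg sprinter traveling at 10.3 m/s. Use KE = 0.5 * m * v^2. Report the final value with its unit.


Velocity squared = 106.09
KE = 0.5 * 97.9 * 106.09 = 5193.11 J

5193.11 J


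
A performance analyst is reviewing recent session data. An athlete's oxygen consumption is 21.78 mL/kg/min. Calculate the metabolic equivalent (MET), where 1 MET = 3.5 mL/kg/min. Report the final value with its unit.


MET = VO2 / 3.5
= 21.78 / 3.5
= 6.22 METs

6.22 METs


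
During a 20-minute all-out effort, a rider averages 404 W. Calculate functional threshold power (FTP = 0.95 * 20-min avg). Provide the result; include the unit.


FTP = 0.95 * 404
= 383.8 W

383.8 W


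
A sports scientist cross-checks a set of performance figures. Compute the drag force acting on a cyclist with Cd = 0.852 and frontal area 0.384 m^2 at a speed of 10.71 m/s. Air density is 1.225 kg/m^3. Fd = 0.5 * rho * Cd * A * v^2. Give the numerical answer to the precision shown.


Step 1: v^2 = 114.7041
Step 2: Fd = 0.5 * 1.225 * 0.852 * 0.384 * 114.7041
= 22.986 N

22.986 N


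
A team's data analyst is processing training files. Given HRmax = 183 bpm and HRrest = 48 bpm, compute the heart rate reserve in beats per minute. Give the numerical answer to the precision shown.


Heart rate reserve = maximum HR minus resting HR
HRR = 183 - 48 = 135 bpm

135 bpm


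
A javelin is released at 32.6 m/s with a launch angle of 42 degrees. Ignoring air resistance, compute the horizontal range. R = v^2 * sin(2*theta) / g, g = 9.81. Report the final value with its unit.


Launch speed squared = 1062.76
sin(2 * 42 deg) = 0.994522
Range = 1062.76 * 0.994522 / 9.81
= 107.741 m

107.741 m


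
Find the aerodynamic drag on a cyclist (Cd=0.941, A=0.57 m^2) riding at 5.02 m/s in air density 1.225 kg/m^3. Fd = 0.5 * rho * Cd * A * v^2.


Fd = 0.5 * 1.225 * 0.941 * 0.57 * 5.02^2
= 0.5 * 1.225 * 0.941 * 0.57 * 25.2004
= 8.279 N

8.279 N


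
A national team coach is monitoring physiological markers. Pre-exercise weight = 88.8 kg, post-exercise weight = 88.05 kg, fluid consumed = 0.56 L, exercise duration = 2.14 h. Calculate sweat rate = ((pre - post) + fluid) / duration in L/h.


Weight loss = 88.8 - 88.05 = 0.75 kg (approx L)
Total sweat = 0.75 + 0.56 = 1.31 L
Sweat rate = 1.31 / 2.14 = 0.612 L/h

0.612 L/h


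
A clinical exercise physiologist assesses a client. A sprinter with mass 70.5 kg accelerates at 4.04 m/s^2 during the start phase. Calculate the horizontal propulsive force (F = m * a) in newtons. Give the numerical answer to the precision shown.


F = m * a
= 70.5 * 4.04
= 284.82 N

284.82 N


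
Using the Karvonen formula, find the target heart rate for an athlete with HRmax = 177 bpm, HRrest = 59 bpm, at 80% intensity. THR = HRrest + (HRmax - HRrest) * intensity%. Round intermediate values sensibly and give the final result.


HRR = 177 - 59 = 118
THR = 59 + 118 * 0.8
= 59 + 94.4
= 153.4 bpm

153.4 bpm


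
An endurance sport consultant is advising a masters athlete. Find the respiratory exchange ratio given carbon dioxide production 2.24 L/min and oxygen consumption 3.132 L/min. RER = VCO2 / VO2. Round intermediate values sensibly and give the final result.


VCO2 = 2.24 L/min
VO2 = 3.132 L/min
RER = 2.24 / 3.132 = 0.7152

0.7152


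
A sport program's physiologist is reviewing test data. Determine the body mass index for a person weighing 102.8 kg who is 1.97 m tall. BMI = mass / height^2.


BMI = mass / height^2
= 102.8 / 1.97^2
= 102.8 / 3.8809
= 26.49 kg/m^2

26.49 kg/m^2


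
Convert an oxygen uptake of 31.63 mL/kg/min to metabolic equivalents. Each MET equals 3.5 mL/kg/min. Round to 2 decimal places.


One MET = 3.5 mL/kg/min
Number of METs = 31.63 / 3.5
= 9.04 METs

9.04 METs


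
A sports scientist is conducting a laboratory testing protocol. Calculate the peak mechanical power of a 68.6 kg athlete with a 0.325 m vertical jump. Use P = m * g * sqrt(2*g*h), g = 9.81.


First, sqrt(2gh) = sqrt(2 * 9.81 * 0.325)
= sqrt(6.3765) = 2.525173 m/s
Power = 68.6 * 9.81 * 2.525173 = 1699.36 W

1699.36 W


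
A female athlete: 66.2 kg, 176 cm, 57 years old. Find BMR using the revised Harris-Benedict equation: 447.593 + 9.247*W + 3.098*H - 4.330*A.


Intercept = 447.593
Weight contribution = 9.247 * 66.2 = 612.1514
Height contribution = 3.098 * 176 = 545.248
Age contribution = 4.33 * 57 = 246.81
BMR = 447.593 + 612.1514 + 545.248 - 246.81
= 1358.18 kcal/day

1358.18 kcal/day


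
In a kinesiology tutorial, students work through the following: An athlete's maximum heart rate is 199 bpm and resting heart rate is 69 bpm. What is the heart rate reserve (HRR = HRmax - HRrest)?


HRR = HRmax - HRrest
= 199 - 69
= 130 bpm

130 bpm


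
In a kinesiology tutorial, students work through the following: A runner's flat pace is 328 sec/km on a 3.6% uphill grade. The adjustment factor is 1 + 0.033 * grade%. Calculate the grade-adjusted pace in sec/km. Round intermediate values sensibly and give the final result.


Factor = 1 + 0.033 * 3.6 = 1.1188
Adjusted pace = 328 * 1.1188
= 366.97 sec/km

366.97 s/km


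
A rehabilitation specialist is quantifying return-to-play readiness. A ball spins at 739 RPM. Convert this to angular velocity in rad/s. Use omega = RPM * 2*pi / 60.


omega = 739 * 2 * pi / 60
= 739 * 6.28318531 / 60
= 4643.274 / 60
= 77.388 rad/s

77.388 rad/s


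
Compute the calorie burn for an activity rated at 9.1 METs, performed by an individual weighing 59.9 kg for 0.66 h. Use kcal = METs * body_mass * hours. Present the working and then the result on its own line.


Product of METs and mass = 9.1 * 59.9 = 545.09
Total kcal = 545.09 * 0.66 = 359.76 kcal

359.76 kcal


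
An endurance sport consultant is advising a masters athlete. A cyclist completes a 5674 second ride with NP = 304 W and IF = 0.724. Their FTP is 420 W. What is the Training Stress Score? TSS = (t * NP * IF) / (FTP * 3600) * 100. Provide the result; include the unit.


t * NP * IF = 5674 * 304 * 0.724 = 1248824.704
FTP * 3600 = 1512000
TSS = (1248824.704 / 1512000) * 100 = 82.59

82.59 TSS


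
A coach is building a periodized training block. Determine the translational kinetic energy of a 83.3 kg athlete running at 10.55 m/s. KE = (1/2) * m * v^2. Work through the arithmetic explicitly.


KE = 0.5 * m * v^2
= 0.5 * 83.3 * 10.55^2
= 0.5 * 83.3 * 111.3025
= 4635.75 J

4635.75 J


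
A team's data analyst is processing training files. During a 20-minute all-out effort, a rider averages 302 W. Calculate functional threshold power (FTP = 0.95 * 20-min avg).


FTP = 0.95 * 302
= 286.9 W

286.9 W


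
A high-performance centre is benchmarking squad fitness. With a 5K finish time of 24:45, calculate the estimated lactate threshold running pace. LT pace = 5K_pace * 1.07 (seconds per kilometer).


Race duration = 1485 s for 5 km
Average pace = 1485 / 5 = 297.0 s/km
LT pace = 297.0 * 1.07
= 317.79 s/km

317.79 s/km


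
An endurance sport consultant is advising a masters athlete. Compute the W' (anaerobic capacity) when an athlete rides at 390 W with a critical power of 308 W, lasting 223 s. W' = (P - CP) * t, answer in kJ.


Above-CP power = 82 W
Duration = 223 s
W' = 82 * 223 = 18286 J
Convert: 18286 / 1000 = 18.286 kJ

18.286 kJ


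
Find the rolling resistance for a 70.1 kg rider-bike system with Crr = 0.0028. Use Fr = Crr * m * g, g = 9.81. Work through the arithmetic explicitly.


m * g = 70.1 * 9.81 = 687.681 N
Fr = 0.0028 * 687.681 = 1.926 N

1.926 N


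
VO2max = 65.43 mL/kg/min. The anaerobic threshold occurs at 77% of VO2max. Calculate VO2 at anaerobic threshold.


AT fraction = 77 / 100 = 0.77
AT VO2 = 65.43 * 0.77
= 50.38 mL/kg/min

50.38 mL/kg/min


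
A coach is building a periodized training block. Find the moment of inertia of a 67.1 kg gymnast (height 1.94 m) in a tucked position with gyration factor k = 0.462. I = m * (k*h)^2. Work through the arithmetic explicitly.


Radius of gyration = 0.462 * 1.94 = 0.89628 m
I = 67.1 * 0.89628^2
= 67.1 * 0.803318
= 53.903 kg*m^2

53.903 kg*m^2


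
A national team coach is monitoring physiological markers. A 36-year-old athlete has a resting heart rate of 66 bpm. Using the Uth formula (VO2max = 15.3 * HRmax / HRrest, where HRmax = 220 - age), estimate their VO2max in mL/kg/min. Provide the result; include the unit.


HRmax = 220 - 36 = 184 bpm
Ratio = HRmax / HRrest = 184 / 66 = 2.7879
VO2max = 15.3 * 2.7879 = 42.65 mL/kg/min

42.65 mL/kg/min


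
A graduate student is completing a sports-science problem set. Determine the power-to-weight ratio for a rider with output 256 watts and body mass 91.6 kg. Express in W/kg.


P/W = 256 / 91.6 = 2.795 W/kg

2.795 W/kg


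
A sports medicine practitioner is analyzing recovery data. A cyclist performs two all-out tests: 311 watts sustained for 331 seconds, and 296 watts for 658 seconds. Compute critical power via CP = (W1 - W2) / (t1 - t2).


W1 = P1 * t1 = 311 * 331 = 102941 J
W2 = P2 * t2 = 296 * 658 = 194768 J
CP = (102941 - 194768) / (331 - 658)
= 280.82 W

280.82 W


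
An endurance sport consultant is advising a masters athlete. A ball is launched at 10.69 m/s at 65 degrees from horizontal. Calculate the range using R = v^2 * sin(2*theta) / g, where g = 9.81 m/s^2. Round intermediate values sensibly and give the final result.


sin(2 * 65) = sin(130) = 0.766044
v^2 = 10.69^2 = 114.2761
R = 114.2761 * 0.766044 / 9.81
= 8.924 m

8.924 m


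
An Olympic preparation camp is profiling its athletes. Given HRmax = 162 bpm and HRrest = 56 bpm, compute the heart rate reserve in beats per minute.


Heart rate reserve = maximum HR minus resting HR
HRR = 162 - 56 = 106 bpm

106 bpm


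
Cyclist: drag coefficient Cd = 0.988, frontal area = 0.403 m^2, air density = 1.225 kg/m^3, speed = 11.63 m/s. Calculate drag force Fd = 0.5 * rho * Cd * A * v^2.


v^2 = 11.63^2 = 135.2569
Fd = 0.5 * 1.225 * 0.988 * 0.403 * 135.2569
= 32.986 N

32.986 N


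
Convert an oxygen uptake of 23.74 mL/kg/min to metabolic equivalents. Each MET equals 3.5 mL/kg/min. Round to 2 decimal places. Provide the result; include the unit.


One MET = 3.5 mL/kg/min
Number of METs = 23.74 / 3.5
= 6.78 METs

6.78 METs


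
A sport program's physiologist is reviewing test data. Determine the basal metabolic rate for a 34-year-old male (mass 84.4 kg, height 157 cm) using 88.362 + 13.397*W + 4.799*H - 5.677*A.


BMR = 88.362 + 13.397*84.4 + 4.799*157 - 5.677*34
= 1779.49 kcal/day

1779.49 kcal/day


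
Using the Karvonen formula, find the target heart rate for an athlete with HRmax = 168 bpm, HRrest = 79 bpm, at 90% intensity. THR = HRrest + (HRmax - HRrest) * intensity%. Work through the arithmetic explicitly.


HRR = 168 - 79 = 89
THR = 79 + 89 * 0.9
= 79 + 80.1
= 159.1 bpm

159.1 bpm


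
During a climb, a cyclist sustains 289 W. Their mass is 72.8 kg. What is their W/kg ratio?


Power-to-weight = 289 W / 72.8 kg
= 3.97 W/kg

3.97 W/kg


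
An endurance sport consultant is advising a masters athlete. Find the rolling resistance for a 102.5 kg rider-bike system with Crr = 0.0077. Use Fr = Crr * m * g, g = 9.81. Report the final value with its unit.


m * g = 102.5 * 9.81 = 1005.525 N
Fr = 0.0077 * 1005.525 = 7.743 N

7.743 N


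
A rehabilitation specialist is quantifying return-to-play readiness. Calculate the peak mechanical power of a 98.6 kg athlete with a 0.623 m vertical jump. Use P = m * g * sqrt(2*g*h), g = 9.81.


First, sqrt(2gh) = sqrt(2 * 9.81 * 0.623)
= sqrt(12.22326) = 3.496178 m/s
Power = 98.6 * 9.81 * 3.496178 = 3381.73 W

3381.73 W


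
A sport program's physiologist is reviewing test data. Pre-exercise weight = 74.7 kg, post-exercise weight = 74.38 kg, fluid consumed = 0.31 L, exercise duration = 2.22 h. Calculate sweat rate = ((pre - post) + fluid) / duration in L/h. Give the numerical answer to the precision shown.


Weight loss = 74.7 - 74.38 = 0.32 kg (approx L)
Total sweat = 0.32 + 0.31 = 0.63 L
Sweat rate = 0.63 / 2.22 = 0.284 L/h

0.284 L/h


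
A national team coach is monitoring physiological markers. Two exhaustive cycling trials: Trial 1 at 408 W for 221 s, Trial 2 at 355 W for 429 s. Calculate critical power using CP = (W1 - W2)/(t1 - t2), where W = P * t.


W1 = 408 * 221 = 90168 J
W2 = 355 * 429 = 152295 J
CP = (90168 - 152295) / (221 - 429)
= -62127 / -208
= 298.69 W

298.69 W


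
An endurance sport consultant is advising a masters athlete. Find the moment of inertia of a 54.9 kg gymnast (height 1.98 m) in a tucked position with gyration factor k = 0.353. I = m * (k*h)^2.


Radius of gyration = 0.353 * 1.98 = 0.69894 m
I = 54.9 * 0.69894^2
= 54.9 * 0.488517
= 26.82 kg*m^2

26.82 kg*m^2


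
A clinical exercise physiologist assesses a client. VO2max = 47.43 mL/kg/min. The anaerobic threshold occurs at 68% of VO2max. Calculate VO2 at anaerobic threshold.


AT fraction = 68 / 100 = 0.68
AT VO2 = 47.43 * 0.68
= 32.25 mL/kg/min

32.25 mL/kg/min


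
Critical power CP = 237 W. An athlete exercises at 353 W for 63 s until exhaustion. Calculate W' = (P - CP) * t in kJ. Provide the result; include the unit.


P - CP = 353 - 237 = 116 W
W' = 116 * 63 = 7308 J
= 7308 / 1000 = 7.308 kJ

7.308 kJ


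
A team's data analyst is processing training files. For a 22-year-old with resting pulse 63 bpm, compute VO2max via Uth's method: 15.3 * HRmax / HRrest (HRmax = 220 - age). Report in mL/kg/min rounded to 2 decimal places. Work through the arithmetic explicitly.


Step 1: HRmax = 220 - 22 = 198 bpm
Step 2: Ratio = 198 / 63 = 3.1429
Step 3: VO2max = 15.3 * 3.1429 = 48.09 mL/kg/min

48.09 mL/kg/min


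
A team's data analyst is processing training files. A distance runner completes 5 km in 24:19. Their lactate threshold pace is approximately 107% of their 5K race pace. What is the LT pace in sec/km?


Convert to seconds: 24 min 19 s = 1459 s
Pace per km = 1459 / 5 = 291.8 s/km
LT pace = 291.8 * 1.07 = 312.23 s/km

312.23 s/km


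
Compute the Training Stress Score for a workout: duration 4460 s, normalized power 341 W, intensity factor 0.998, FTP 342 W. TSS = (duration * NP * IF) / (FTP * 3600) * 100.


Product = 4460 * 341 * 0.998 = 1517818.28
Base = 342 * 3600 = 1231200
TSS = 1517818.28 / 1231200 * 100 = 123.28

123.28 TSS


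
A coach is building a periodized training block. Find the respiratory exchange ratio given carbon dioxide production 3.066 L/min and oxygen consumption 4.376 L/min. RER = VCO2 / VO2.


VCO2 = 3.066 L/min
VO2 = 4.376 L/min
RER = 3.066 / 4.376 = 0.7006

0.7006


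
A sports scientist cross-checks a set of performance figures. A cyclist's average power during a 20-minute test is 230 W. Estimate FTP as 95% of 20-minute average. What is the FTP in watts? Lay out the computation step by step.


FTP = 20-min power * 0.95
= 230 * 0.95
= 218.5 W

218.5 W


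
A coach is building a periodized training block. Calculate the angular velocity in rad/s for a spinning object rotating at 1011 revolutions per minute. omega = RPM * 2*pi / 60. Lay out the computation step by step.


omega = RPM * 2*pi / 60
= 1011 * 6.28318531 / 60
= 105.872 rad/s

105.872 rad/s


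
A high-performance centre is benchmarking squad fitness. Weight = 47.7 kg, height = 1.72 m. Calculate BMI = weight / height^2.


height^2 = 1.72^2 = 2.9584
BMI = 47.7 / 2.9584 = 16.12 kg/m^2

16.12 kg/m^2


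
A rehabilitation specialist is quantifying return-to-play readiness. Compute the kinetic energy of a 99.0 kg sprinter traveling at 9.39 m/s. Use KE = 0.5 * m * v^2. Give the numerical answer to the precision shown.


Velocity squared = 88.1721
KE = 0.5 * 99.0 * 88.1721 = 4364.52 J

4364.52 J


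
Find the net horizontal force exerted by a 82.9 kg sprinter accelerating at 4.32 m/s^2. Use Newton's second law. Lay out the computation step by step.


Newton's second law: F = m * a
F = 82.9 * 4.32 = 358.13 N

358.13 N


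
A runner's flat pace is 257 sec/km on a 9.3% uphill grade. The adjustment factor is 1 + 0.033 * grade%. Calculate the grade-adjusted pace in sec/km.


Factor = 1 + 0.033 * 9.3 = 1.3069
Adjusted pace = 257 * 1.3069
= 335.87 sec/km

335.87 s/km


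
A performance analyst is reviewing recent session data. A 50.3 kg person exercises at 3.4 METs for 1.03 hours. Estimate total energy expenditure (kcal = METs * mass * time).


Energy = METs * mass(kg) * time(h)
= 3.4 * 50.3 * 1.03
= 176.15 kcal

176.15 kcal


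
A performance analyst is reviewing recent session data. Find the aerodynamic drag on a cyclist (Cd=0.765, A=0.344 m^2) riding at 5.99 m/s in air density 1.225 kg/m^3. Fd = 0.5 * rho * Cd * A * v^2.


Fd = 0.5 * 1.225 * 0.765 * 0.344 * 5.99^2
= 0.5 * 1.225 * 0.765 * 0.344 * 35.8801
= 5.783 N

5.783 N


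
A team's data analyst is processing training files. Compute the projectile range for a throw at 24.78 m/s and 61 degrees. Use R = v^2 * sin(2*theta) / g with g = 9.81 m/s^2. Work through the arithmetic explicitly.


Two times the angle = 122 degrees
sin(122) = 0.848048
R = 614.0484 * 0.848048 / 9.81 = 53.083 m

53.083 m


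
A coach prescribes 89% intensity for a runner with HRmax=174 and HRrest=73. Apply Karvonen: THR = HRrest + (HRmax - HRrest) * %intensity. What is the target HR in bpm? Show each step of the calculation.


Heart rate reserve = 174 - 73 = 101
Intensity fraction = 89 / 100 = 0.89
THR = 73 + 101 * 0.89 = 162.89 bpm

162.89 bpm


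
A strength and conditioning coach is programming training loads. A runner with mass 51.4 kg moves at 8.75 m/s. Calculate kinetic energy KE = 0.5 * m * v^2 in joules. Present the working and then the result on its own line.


v^2 = 8.75^2 = 76.5625
KE = 0.5 * 51.4 * 76.5625
= 1967.66 J

1967.66 J


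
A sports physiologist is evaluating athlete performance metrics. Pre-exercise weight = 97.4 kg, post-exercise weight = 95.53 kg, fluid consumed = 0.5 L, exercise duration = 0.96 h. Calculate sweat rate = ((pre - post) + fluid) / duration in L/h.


Weight loss = 97.4 - 95.53 = 1.87 kg (approx L)
Total sweat = 1.87 + 0.5 = 2.37 L
Sweat rate = 2.37 / 0.96 = 2.469 L/h

2.469 L/h


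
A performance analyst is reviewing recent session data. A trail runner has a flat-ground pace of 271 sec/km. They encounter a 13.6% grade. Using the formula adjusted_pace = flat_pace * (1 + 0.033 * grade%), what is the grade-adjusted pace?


Grade factor = 1 + 0.033 * 13.6 = 1.4488
Adjusted = 271 * 1.4488 = 392.62 sec/km

392.62 s/km


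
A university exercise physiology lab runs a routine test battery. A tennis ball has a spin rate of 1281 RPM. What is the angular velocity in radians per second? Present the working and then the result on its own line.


Convert RPM to rad/s: multiply by 2*pi and divide by 60
omega = 1281 * 2 * pi / 60
= 134.146 rad/s

134.146 rad/s


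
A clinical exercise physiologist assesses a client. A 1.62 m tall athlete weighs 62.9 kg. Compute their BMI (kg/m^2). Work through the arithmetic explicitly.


height^2 = 2.6244 m^2
BMI = 62.9 / 2.6244 = 23.97 kg/m^2

23.97 kg/m^2


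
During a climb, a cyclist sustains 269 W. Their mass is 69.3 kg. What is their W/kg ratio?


Power-to-weight = 269 W / 69.3 kg
= 3.882 W/kg

3.882 W/kg


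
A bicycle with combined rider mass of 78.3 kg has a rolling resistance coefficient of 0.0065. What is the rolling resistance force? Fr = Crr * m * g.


Fr = 0.0065 * 78.3 * 9.81
= 0.50895 * 9.81
= 4.993 N

4.993 N


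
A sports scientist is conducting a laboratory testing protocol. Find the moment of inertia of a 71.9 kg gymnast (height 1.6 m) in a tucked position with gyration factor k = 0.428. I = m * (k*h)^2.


Radius of gyration = 0.428 * 1.6 = 0.6848 m
I = 71.9 * 0.6848^2
= 71.9 * 0.468951
= 33.718 kg*m^2

33.718 kg*m^2


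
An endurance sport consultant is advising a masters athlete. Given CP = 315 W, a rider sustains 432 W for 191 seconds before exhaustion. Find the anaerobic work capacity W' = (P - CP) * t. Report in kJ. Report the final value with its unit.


Excess power = 432 - 315 = 117 W
Work above CP = 117 * 191 = 22347 J
W' = 22.347 kJ

22.347 kJ


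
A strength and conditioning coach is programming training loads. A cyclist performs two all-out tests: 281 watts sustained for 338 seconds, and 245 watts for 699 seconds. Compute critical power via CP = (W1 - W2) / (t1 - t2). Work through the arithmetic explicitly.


W1 = P1 * t1 = 281 * 338 = 94978 J
W2 = P2 * t2 = 245 * 699 = 171255 J
CP = (94978 - 171255) / (338 - 699)
= 211.29 W

211.29 W


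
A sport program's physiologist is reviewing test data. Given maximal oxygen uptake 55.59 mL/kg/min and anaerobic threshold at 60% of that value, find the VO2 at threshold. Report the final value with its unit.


Percentage as decimal = 0.6
VO2 at AT = 55.59 * 0.6 = 33.35 mL/kg/min

33.35 mL/kg/min


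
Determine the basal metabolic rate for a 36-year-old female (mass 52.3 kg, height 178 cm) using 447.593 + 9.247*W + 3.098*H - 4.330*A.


BMR = 447.593 + 9.247*52.3 + 3.098*178 - 4.330*36
= 1326.78 kcal/day

1326.78 kcal/day


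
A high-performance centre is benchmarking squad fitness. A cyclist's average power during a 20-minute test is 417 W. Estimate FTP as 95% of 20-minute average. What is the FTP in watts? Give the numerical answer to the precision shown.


FTP = 20-min power * 0.95
= 417 * 0.95
= 396.15 W

396.15 W


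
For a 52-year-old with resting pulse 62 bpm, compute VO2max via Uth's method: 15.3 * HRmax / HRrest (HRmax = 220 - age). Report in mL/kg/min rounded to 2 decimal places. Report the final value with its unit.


Step 1: HRmax = 220 - 52 = 168 bpm
Step 2: Ratio = 168 / 62 = 2.7097
Step 3: VO2max = 15.3 * 2.7097 = 41.46 mL/kg/min

41.46 mL/kg/min


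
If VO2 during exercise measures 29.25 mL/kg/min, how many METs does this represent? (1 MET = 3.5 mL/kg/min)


METs = VO2 / 3.5 = 29.25 / 3.5 = 8.36

8.36 METs


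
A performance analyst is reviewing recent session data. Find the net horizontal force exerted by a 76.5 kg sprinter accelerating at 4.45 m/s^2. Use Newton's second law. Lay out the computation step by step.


Newton's second law: F = m * a
F = 76.5 * 4.45 = 340.43 N

340.43 N
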